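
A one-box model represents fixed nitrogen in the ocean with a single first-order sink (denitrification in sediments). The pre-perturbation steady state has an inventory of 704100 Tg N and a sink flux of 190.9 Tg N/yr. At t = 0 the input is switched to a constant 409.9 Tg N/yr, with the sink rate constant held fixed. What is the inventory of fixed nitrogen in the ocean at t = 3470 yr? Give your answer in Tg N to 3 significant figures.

τ = M₀/F₀ = 704100/190.9 = 3688 yr; rate constant k = 1/τ.
New steady state M_∞ = F₁/k = F₁·τ = 409.9 × 3688 = 1.5118×10^6 Tg N.
M(t) = M_∞ + (M₀ − M_∞)·e^(−t/τ); t/τ = 3470/3688 = 0.9408, so e^(−t/τ) = 0.3903.
M(t) = 1.5118×10^6 − 807700 × 0.3903 = 1.1966×10^6 Tg N.

1.20×10^6 Tg N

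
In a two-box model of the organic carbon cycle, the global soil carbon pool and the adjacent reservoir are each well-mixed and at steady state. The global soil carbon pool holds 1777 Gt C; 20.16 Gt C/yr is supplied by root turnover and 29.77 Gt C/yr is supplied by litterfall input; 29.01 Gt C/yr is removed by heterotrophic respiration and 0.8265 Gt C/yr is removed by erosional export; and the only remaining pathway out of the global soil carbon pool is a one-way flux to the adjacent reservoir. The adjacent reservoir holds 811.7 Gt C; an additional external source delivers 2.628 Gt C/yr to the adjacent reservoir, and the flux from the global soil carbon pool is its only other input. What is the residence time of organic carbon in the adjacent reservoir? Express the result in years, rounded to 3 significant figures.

Balance the global soil carbon pool: ΣF_in = 20.16 + 29.77 = 49.930 Gt C/yr.
Flux to the adjacent reservoir = ΣF_in − (29.01 + 0.8265) = 20.093 Gt C/yr.
Total input to the adjacent reservoir = 20.093 + 2.628 = 22.721 Gt C/yr; at steady state this equals its total output.
τ = M / F = 811.7 / 22.721 = 35.72 yr.

35.7 yr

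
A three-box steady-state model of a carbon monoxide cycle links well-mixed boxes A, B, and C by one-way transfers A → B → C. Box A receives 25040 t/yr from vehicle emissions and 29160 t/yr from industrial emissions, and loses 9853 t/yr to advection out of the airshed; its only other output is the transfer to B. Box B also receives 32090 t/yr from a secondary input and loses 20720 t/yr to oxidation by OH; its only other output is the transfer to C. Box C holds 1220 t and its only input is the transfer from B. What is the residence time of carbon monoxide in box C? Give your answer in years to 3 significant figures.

0.0219 yr

Box A: F(A→B) = (25040 + 29160) − 9853 = 44347 t/yr.
Box B: F(B→C) = (44347 + 32090) − 20720 = 55717 t/yr.
Box C throughput = its input = 55717 t/yr; τ = 1220 / 55717 = 0.02190 yr.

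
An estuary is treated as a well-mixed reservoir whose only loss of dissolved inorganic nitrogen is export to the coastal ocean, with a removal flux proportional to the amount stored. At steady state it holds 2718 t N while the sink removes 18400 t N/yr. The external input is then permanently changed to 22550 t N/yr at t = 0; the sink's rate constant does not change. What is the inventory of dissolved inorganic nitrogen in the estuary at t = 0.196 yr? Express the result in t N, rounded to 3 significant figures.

3170 t N

The sink rate constant is k = F₀/M₀ = 18400/2718 = 6.770 yr⁻¹.
Solving dM/dt = F₁ − kM with M(0) = M₀ gives M(t) = F₁/k + (M₀ − F₁/k)·e^(−kt).
F₁/k = 22550/6.770 = 3331.0 t N; kt = 6.770 × 0.196 = 1.327, e^(−kt) = 0.2653.
M(0.196) = 3331.0 + (2718 − 3331.0) × 0.2653 = 3331.0 − 162.6 = 3168.4 t N.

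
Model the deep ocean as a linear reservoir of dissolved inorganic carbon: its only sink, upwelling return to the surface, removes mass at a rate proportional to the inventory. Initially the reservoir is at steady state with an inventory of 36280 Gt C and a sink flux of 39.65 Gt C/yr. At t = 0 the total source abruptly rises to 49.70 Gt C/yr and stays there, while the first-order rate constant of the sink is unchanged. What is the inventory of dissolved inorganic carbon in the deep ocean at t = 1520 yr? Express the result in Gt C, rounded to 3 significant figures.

43700 Gt C

τ = M₀/F₀ = 36280/39.65 = 915.0 yr; rate constant k = 1/τ.
New steady state M_∞ = F₁/k = F₁·τ = 49.70 × 915.0 = 45476 Gt C.
M(t) = M_∞ + (M₀ − M_∞)·e^(−t/τ); t/τ = 1520/915.0 = 1.661, so e^(−t/τ) = 0.1899.
M(t) = 45476 − 9196 × 0.1899 = 43729 Gt C.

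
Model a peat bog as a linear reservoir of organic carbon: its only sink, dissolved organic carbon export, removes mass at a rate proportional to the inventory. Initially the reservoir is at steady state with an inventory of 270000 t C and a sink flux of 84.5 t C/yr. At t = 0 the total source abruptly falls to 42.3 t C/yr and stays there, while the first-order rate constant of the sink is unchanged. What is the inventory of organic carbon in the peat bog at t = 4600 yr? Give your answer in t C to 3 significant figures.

The sink rate constant is k = F₀/M₀ = 84.5/270000 = 0.0003130 yr⁻¹.
Solving dM/dt = F₁ − kM with M(0) = M₀ gives M(t) = F₁/k + (M₀ − F₁/k)·e^(−kt).
F₁/k = 42.3/0.0003130 = 135160 t C; kt = 0.0003130 × 4600 = 1.440, e^(−kt) = 0.2370.
M(4600) = 135160 + (270000 − 135160) × 0.2370 = 135160 + 31960 = 167120 t C.

167000 t C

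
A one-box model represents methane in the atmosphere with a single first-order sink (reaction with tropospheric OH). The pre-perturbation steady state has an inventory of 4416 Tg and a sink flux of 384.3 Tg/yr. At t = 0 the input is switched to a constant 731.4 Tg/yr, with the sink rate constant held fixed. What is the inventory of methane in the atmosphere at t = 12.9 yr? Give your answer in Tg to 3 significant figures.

The sink rate constant is k = F₀/M₀ = 384.3/4416 = 0.08702 yr⁻¹.
Solving dM/dt = F₁ − kM with M(0) = M₀ gives M(t) = F₁/k + (M₀ − F₁/k)·e^(−kt).
F₁/k = 731.4/0.08702 = 8404.5 Tg; kt = 0.08702 × 12.9 = 1.123, e^(−kt) = 0.3254.
M(12.9) = 8404.5 + (4416 − 8404.5) × 0.3254 = 8404.5 − 1298 = 7106.6 Tg.

7110 Tg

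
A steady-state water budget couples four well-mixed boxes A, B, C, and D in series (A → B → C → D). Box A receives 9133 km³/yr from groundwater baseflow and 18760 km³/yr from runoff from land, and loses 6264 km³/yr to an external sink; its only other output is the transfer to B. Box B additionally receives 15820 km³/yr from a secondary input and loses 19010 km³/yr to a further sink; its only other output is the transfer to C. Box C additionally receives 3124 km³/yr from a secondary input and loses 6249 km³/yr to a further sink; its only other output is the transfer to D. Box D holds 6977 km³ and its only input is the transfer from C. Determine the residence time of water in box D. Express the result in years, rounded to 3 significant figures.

Box A: F(A→B) = (9133 + 18760) − 6264 = 21629 km³/yr.
Box B: F(B→C) = (21629 + 15820) − 19010 = 18439 km³/yr.
Box C: F(C→D) = (18439 + 3124) − 6249 = 15314 km³/yr.
Box D throughput = its input = 15314 km³/yr; τ = 6977 / 15314 = 0.4556 yr.

0.456 yr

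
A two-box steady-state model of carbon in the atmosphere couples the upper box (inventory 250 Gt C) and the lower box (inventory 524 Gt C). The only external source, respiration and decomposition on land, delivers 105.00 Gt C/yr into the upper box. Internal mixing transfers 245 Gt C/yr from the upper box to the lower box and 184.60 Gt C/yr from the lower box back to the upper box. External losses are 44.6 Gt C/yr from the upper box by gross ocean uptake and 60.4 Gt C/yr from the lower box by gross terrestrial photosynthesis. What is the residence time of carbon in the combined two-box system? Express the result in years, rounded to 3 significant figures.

7.37 yr

Treat the two boxes together as one reservoir: the mixing fluxes between them are internal recycling, so τ = ΣM / Σ(external losses).
M_total = 250 + 524 = 774.00 Gt C.
ΣF_external_out = 44.6 + 60.4 = 105.00 Gt C/yr.
τ = M_total / ΣF_ext = 774.00 / 105.00 = 7.371 yr.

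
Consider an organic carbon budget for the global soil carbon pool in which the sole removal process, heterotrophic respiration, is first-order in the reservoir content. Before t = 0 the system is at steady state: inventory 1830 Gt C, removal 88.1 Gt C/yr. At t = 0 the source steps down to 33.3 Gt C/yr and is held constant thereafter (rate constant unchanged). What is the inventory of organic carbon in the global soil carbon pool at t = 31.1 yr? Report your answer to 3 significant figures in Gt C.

The sink rate constant is k = F₀/M₀ = 88.1/1830 = 0.04814 yr⁻¹.
Solving dM/dt = F₁ − kM with M(0) = M₀ gives M(t) = F₁/k + (M₀ − F₁/k)·e^(−kt).
F₁/k = 33.3/0.04814 = 691.70 Gt C; kt = 0.04814 × 31.1 = 1.497, e^(−kt) = 0.2238.
M(31.1) = 691.70 + (1830 − 691.70) × 0.2238 = 691.70 + 254.7 = 946.40 Gt C.

946 Gt C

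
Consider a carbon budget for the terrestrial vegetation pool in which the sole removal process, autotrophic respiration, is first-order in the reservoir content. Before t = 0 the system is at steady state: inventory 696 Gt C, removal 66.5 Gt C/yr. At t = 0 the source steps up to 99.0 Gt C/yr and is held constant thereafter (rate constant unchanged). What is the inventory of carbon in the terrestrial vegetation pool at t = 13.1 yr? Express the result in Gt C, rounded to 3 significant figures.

The sink rate constant is k = F₀/M₀ = 66.5/696 = 0.09555 yr⁻¹.
Solving dM/dt = F₁ − kM with M(0) = M₀ gives M(t) = F₁/k + (M₀ − F₁/k)·e^(−kt).
F₁/k = 99.0/0.09555 = 1036.2 Gt C; kt = 0.09555 × 13.1 = 1.252, e^(−kt) = 0.2860.
M(13.1) = 1036.2 + (696 − 1036.2) × 0.2860 = 1036.2 − 97.29 = 938.86 Gt C.

939 Gt C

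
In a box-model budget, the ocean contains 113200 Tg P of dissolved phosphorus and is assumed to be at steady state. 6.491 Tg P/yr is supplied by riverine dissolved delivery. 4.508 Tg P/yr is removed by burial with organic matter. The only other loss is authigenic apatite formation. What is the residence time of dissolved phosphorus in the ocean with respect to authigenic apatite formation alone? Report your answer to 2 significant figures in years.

At steady state ΣF_in = ΣF_out.
ΣF_in = 6.4910 Tg P/yr.
Authigenic apatite formation flux = ΣF_in − (4.508) = 6.4910 − 4.508 = 1.983 Tg P/yr.
τ = M / F = 113200 / 1.983 = 57090 yr.

57000 yr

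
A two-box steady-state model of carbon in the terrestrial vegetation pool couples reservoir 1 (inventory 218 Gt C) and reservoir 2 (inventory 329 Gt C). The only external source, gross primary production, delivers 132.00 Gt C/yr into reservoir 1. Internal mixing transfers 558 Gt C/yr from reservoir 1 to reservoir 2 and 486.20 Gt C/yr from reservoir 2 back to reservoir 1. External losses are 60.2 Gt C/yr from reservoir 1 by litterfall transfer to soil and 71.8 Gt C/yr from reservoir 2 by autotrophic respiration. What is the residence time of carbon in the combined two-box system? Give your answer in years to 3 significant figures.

4.14 yr

For the system as a whole, the A↔B exchange is internal and contributes nothing to the throughput; only the external sinks remove mass.
M_total = 218 + 329 = 547.00 Gt C.
ΣF_external_out = 60.2 + 71.8 = 132.00 Gt C/yr.
τ = M_total / ΣF_ext = 547.00 / 132.00 = 4.144 yr.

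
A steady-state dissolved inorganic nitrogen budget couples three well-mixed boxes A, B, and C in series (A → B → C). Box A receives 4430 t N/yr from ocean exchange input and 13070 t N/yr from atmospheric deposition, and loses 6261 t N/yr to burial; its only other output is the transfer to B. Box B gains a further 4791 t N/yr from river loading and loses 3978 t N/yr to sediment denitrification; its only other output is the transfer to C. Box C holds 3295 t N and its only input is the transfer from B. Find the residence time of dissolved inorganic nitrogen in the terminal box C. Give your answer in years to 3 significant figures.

0.273 yr

Box A: F(A→B) = (4430 + 13070) − 6261 = 11239 t N/yr.
Box B: F(B→C) = (11239 + 4791) − 3978 = 12052 t N/yr.
Box C throughput = its input = 12052 t N/yr; τ = 3295 / 12052 = 0.2734 yr.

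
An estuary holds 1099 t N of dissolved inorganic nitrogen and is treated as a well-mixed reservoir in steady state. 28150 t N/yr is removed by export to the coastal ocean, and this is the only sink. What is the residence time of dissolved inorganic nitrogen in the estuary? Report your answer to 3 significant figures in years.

τ = M / F = 1099 / 28150 = 0.03904 yr.

0.0390 yr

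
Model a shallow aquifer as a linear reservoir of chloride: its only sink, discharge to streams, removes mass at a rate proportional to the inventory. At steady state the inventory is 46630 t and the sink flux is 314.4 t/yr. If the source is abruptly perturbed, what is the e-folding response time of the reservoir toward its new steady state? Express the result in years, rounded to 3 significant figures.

For a linear reservoir the response time equals the residence time τ = M/F.
τ = 46630 / 314.4 = 148.3 yr.

148 yr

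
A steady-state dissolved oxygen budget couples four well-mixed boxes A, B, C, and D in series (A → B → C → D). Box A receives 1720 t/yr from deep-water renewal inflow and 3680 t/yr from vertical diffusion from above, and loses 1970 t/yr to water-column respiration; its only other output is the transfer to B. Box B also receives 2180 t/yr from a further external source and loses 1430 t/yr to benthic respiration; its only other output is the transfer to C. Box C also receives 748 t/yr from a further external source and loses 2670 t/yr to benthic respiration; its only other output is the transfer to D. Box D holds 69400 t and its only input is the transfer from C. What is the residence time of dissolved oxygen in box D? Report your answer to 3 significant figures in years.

Box A: F(A→B) = (1720 + 3680) − 1970 = 3430.0 t/yr.
Box B: F(B→C) = (3430.0 + 2180) − 1430 = 4180.0 t/yr.
Box C: F(C→D) = (4180.0 + 748) − 2670 = 2258.0 t/yr.
Box D throughput = its input = 2258.0 t/yr; τ = 69400 / 2258.0 = 30.74 yr.

30.7 yr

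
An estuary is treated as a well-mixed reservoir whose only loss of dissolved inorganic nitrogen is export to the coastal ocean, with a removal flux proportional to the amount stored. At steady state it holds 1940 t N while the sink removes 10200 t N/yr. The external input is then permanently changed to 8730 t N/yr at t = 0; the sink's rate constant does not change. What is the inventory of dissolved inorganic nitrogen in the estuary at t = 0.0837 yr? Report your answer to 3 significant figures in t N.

The sink rate constant is k = F₀/M₀ = 10200/1940 = 5.258 yr⁻¹.
Solving dM/dt = F₁ − kM with M(0) = M₀ gives M(t) = F₁/k + (M₀ − F₁/k)·e^(−kt).
F₁/k = 8730/5.258 = 1660.4 t N; kt = 5.258 × 0.0837 = 0.4401, e^(−kt) = 0.6440.
M(0.0837) = 1660.4 + (1940 − 1660.4) × 0.6440 = 1660.4 + 180.1 = 1840.5 t N.

1840 t N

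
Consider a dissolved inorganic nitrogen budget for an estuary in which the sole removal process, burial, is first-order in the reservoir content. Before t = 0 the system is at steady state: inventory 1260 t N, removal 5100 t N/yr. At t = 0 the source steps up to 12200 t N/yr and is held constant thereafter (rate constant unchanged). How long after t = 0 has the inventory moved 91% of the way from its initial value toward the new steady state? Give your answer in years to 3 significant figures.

0.595 yr

τ = M₀/F₀ = 1260/5100 = 0.2471 yr.
The remaining gap fraction is e^(−t/τ); 91% covered ⇒ e^(−t/τ) = 0.0900.
t = −τ ln(0.0900) = 0.2471 × 2.408 = 0.5949 yr.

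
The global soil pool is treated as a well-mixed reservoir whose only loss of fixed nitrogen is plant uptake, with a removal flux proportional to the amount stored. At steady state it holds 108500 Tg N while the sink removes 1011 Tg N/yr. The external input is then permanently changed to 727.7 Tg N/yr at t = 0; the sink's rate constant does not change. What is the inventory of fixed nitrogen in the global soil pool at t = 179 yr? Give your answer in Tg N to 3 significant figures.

The sink rate constant is k = F₀/M₀ = 1011/108500 = 0.009318 yr⁻¹.
Solving dM/dt = F₁ − kM with M(0) = M₀ gives M(t) = F₁/k + (M₀ − F₁/k)·e^(−kt).
F₁/k = 727.7/0.009318 = 78096 Tg N; kt = 0.009318 × 179 = 1.668, e^(−kt) = 0.1886.
M(179) = 78096 + (108500 − 78096) × 0.1886 = 78096 + 5735 = 83832 Tg N.

83800 Tg N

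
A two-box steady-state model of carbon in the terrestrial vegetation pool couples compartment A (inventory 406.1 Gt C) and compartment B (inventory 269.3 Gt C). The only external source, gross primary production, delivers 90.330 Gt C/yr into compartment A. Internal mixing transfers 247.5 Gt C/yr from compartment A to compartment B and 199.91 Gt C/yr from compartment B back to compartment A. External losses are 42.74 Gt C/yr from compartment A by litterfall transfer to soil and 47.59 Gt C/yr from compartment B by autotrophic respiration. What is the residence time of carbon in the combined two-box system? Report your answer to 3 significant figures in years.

7.48 yr

Treat the two boxes together as one reservoir: the mixing fluxes between them are internal recycling, so τ = ΣM / Σ(external losses).
M_total = 406.1 + 269.3 = 675.40 Gt C.
ΣF_external_out = 42.74 + 47.59 = 90.330 Gt C/yr.
τ = M_total / ΣF_ext = 675.40 / 90.330 = 7.477 yr.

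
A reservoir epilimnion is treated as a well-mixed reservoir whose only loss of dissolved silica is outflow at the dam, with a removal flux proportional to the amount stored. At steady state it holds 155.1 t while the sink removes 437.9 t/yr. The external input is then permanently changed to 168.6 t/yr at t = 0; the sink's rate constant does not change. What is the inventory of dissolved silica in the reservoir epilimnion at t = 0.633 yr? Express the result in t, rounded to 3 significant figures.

75.7 t

Residence time τ = M₀/F₀ = 0.3542 yr. The eventual steady state is M_∞ = M₀·(F₁/F₀) = 155.1 × 168.6/437.9 = 59.717 t.
The anomaly ΔM(t) = M(t) − M_∞ decays as ΔM₀·e^(−t/τ) with ΔM₀ = 155.1 − 59.717 = 95.38 t.
At t = 0.633 yr, e^(−t/τ) = e^(−1.787) = 0.1674, so ΔM = 15.97 t and M = 59.717 + 15.97 = 75.687 t.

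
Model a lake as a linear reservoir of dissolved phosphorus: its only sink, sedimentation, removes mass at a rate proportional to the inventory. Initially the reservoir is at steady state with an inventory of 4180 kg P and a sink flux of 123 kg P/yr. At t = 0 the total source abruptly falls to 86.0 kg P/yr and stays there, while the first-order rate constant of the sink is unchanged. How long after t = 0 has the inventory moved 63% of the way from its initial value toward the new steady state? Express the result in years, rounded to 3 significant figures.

τ = M₀/F₀ = 4180/123 = 33.98 yr.
The remaining gap fraction is e^(−t/τ); 63% covered ⇒ e^(−t/τ) = 0.370.
t = −τ ln(0.370) = 33.98 × 0.9943 = 33.79 yr.

33.8 yr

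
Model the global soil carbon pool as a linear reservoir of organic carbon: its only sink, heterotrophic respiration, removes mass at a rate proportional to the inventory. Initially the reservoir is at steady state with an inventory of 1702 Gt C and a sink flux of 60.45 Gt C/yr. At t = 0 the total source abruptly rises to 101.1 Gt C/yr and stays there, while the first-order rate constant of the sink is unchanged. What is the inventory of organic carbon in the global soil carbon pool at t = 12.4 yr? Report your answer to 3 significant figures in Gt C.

The sink rate constant is k = F₀/M₀ = 60.45/1702 = 0.03552 yr⁻¹.
Solving dM/dt = F₁ − kM with M(0) = M₀ gives M(t) = F₁/k + (M₀ − F₁/k)·e^(−kt).
F₁/k = 101.1/0.03552 = 2846.5 Gt C; kt = 0.03552 × 12.4 = 0.4404, e^(−kt) = 0.6438.
M(12.4) = 2846.5 + (1702 − 2846.5) × 0.6438 = 2846.5 − 736.8 = 2109.7 Gt C.

2110 Gt C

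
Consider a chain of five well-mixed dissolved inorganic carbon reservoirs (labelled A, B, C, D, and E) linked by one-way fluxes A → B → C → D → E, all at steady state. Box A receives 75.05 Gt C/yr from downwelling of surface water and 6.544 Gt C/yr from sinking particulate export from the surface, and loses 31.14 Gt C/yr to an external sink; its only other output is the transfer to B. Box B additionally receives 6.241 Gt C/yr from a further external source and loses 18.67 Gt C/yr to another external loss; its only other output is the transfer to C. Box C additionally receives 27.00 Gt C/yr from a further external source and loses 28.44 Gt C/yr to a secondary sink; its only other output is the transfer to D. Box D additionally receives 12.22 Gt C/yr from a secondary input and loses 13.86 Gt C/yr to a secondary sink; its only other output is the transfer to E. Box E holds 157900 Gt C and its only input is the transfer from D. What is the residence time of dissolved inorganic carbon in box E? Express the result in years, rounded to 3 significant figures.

Box A: F(A→B) = (75.05 + 6.544) − 31.14 = 50.454 Gt C/yr.
Box B: F(B→C) = (50.454 + 6.241) − 18.67 = 38.025 Gt C/yr.
Box C: F(C→D) = (38.025 + 27.00) − 28.44 = 36.585 Gt C/yr.
Box D: F(D→E) = (36.585 + 12.22) − 13.86 = 34.945 Gt C/yr.
Box E throughput = its input = 34.945 Gt C/yr; τ = 157900 / 34.945 = 4519 yr.

4520 yr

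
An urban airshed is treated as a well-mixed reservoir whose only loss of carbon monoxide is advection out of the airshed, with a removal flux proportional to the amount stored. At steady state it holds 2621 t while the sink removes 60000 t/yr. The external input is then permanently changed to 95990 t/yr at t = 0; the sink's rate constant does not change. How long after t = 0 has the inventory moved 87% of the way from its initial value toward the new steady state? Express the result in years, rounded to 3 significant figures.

0.0891 yr

τ = M₀/F₀ = 2621/60000 = 0.04368 yr.
The remaining gap fraction is e^(−t/τ); 87% covered ⇒ e^(−t/τ) = 0.130.
t = −τ ln(0.130) = 0.04368 × 2.040 = 0.08912 yr.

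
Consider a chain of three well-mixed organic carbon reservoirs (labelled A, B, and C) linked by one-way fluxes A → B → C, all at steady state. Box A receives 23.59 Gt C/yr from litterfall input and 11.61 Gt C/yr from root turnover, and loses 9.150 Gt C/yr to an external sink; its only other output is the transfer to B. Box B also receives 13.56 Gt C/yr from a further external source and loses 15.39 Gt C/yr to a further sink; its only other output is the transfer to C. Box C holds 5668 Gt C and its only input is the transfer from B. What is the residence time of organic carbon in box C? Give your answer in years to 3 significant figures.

234 yr

Box A: F(A→B) = (23.59 + 11.61) − 9.150 = 26.050 Gt C/yr.
Box B: F(B→C) = (26.050 + 13.56) − 15.39 = 24.220 Gt C/yr.
Box C throughput = its input = 24.220 Gt C/yr; τ = 5668 / 24.220 = 234.0 yr.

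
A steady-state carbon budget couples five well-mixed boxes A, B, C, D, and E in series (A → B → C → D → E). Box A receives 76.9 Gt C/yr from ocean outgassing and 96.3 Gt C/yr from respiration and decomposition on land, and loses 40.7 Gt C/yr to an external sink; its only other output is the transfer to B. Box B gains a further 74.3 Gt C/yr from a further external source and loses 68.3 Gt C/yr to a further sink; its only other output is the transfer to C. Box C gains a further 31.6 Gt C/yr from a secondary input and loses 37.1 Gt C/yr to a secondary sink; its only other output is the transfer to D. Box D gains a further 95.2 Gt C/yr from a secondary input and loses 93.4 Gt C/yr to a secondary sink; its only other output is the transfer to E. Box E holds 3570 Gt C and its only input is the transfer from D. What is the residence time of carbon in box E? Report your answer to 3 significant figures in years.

Box A: F(A→B) = (76.9 + 96.3) − 40.7 = 132.50 Gt C/yr.
Box B: F(B→C) = (132.50 + 74.3) − 68.3 = 138.50 Gt C/yr.
Box C: F(C→D) = (138.50 + 31.6) − 37.1 = 133.00 Gt C/yr.
Box D: F(D→E) = (133.00 + 95.2) − 93.4 = 134.80 Gt C/yr.
Box E throughput = its input = 134.80 Gt C/yr; τ = 3570 / 134.80 = 26.48 yr.

26.5 yr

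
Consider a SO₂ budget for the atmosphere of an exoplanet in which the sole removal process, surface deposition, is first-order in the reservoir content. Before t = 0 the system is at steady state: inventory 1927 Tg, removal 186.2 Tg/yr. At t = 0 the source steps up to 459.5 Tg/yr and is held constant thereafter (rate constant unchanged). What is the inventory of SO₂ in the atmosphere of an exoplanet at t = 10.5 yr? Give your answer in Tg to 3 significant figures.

Residence time τ = M₀/F₀ = 10.35 yr. The eventual steady state is M_∞ = M₀·(F₁/F₀) = 1927 × 459.5/186.2 = 4755.4 Tg.
The anomaly ΔM(t) = M(t) − M_∞ decays as ΔM₀·e^(−t/τ) with ΔM₀ = 1927 − 4755.4 = −2828 Tg.
At t = 10.5 yr, e^(−t/τ) = e^(−1.015) = 0.3626, so ΔM = −1025 Tg and M = 4755.4 − 1025 = 3730.0 Tg.

3730 Tg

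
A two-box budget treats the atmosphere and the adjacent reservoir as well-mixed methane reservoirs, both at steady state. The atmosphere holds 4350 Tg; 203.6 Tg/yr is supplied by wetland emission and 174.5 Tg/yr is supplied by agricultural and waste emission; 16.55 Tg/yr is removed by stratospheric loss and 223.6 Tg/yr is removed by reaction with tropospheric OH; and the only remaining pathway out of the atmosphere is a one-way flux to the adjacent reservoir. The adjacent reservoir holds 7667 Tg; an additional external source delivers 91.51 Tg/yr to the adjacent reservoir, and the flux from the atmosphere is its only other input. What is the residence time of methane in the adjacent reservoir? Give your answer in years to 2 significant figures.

33 yr

Balance the atmosphere: ΣF_in = 203.6 + 174.5 = 378.10 Tg/yr.
Flux to the adjacent reservoir = ΣF_in − (16.55 + 223.6) = 137.95 Tg/yr.
Total input to the adjacent reservoir = 137.95 + 91.51 = 229.46 Tg/yr; at steady state this equals its total output.
τ = M / F = 7667 / 229.46 = 33.41 yr.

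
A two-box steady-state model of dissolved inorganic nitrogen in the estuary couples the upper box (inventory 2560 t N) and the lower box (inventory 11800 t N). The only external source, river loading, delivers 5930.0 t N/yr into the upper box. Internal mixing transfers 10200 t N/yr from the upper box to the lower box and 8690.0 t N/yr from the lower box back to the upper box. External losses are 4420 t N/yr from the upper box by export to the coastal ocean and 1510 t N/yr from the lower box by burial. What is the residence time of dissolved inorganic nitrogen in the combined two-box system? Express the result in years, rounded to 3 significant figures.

For the system as a whole, the A↔B exchange is internal and contributes nothing to the throughput; only the external sinks remove mass.
M_total = 2560 + 11800 = 14360 t N.
ΣF_external_out = 4420 + 1510 = 5930.0 t N/yr.
τ = M_total / ΣF_ext = 14360 / 5930.0 = 2.422 yr.

2.42 yr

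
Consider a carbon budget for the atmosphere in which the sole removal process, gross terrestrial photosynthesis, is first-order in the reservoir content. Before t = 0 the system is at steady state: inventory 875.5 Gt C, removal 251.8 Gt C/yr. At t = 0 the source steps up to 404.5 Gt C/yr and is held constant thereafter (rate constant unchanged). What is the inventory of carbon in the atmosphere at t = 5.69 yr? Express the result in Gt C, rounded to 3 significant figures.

Residence time τ = M₀/F₀ = 3.477 yr. The eventual steady state is M_∞ = M₀·(F₁/F₀) = 875.5 × 404.5/251.8 = 1406.4 Gt C.
The anomaly ΔM(t) = M(t) − M_∞ decays as ΔM₀·e^(−t/τ) with ΔM₀ = 875.5 − 1406.4 = −530.9 Gt C.
At t = 5.69 yr, e^(−t/τ) = e^(−1.636) = 0.1947, so ΔM = −103.4 Gt C and M = 1406.4 − 103.4 = 1303.1 Gt C.

1300 Gt C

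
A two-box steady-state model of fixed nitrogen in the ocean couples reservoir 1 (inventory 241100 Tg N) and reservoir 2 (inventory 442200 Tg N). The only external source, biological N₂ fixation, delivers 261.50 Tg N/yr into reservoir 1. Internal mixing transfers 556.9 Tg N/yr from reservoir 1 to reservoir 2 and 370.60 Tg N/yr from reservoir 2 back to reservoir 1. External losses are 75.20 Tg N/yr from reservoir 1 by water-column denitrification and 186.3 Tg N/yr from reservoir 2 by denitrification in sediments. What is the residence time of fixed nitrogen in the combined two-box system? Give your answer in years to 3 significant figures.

2610 yr

Treat the two boxes together as one reservoir: the mixing fluxes between them are internal recycling, so τ = ΣM / Σ(external losses).
M_total = 241100 + 442200 = 683300 Tg N.
ΣF_external_out = 75.20 + 186.3 = 261.50 Tg N/yr.
τ = M_total / ΣF_ext = 683300 / 261.50 = 2613 yr.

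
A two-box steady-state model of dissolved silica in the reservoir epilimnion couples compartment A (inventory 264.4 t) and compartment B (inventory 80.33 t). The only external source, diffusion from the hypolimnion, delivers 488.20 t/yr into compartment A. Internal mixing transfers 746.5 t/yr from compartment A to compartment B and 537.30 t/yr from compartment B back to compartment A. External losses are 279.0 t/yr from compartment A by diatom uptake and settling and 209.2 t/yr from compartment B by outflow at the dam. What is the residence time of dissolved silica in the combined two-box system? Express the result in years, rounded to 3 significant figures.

0.706 yr

Treat the two boxes together as one reservoir: the mixing fluxes between them are internal recycling, so τ = ΣM / Σ(external losses).
M_total = 264.4 + 80.33 = 344.73 t.
ΣF_external_out = 279.0 + 209.2 = 488.20 t/yr.
τ = M_total / ΣF_ext = 344.73 / 488.20 = 0.7061 yr.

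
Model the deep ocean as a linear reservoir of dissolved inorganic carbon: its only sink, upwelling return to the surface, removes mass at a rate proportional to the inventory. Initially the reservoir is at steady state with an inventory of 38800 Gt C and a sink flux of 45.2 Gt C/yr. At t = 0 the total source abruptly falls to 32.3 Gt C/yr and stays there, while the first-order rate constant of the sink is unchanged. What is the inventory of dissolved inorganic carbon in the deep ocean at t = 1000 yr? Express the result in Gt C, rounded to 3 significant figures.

The sink rate constant is k = F₀/M₀ = 45.2/38800 = 0.001165 yr⁻¹.
Solving dM/dt = F₁ − kM with M(0) = M₀ gives M(t) = F₁/k + (M₀ − F₁/k)·e^(−kt).
F₁/k = 32.3/0.001165 = 27727 Gt C; kt = 0.001165 × 1000 = 1.165, e^(−kt) = 0.3119.
M(1000) = 27727 + (38800 − 27727) × 0.3119 = 27727 + 3454 = 31181 Gt C.

31200 Gt C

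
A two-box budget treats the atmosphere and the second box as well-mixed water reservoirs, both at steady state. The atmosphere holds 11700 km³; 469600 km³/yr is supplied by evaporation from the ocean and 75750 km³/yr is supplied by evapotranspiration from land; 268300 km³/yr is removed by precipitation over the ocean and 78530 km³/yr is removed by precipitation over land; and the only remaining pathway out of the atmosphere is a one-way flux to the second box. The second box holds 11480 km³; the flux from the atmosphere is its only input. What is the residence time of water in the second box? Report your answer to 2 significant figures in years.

0.058 yr

Balance the atmosphere: ΣF_in = 469600 + 75750 = 545350 km³/yr.
Flux to the second box = ΣF_in − (268300 + 78530) = 198520 km³/yr.
At steady state the output of the second box equals its input, 198520 km³/yr.
τ = M / F = 11480 / 198520 = 0.05783 yr.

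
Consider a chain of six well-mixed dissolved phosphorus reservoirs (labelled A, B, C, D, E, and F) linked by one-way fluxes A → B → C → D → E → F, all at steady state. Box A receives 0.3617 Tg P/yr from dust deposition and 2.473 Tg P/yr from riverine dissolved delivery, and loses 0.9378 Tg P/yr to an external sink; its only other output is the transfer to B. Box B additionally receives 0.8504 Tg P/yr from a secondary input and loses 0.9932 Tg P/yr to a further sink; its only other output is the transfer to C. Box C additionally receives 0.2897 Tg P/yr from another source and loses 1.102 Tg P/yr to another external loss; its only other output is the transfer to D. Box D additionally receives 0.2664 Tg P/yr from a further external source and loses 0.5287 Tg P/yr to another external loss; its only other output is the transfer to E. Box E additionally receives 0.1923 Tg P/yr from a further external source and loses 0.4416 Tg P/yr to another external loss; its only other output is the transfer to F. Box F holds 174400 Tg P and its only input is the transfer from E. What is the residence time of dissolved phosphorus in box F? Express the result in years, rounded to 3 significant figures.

Box A: F(A→B) = (0.3617 + 2.473) − 0.9378 = 1.8969 Tg P/yr.
Box B: F(B→C) = (1.8969 + 0.8504) − 0.9932 = 1.7541 Tg P/yr.
Box C: F(C→D) = (1.7541 + 0.2897) − 1.102 = 0.94180 Tg P/yr.
Box D: F(D→E) = (0.94180 + 0.2664) − 0.5287 = 0.67950 Tg P/yr.
Box E: F(E→F) = (0.67950 + 0.1923) − 0.4416 = 0.43020 Tg P/yr.
Box F throughput = its input = 0.43020 Tg P/yr; τ = 174400 / 0.43020 = 405400 yr.

405000 yr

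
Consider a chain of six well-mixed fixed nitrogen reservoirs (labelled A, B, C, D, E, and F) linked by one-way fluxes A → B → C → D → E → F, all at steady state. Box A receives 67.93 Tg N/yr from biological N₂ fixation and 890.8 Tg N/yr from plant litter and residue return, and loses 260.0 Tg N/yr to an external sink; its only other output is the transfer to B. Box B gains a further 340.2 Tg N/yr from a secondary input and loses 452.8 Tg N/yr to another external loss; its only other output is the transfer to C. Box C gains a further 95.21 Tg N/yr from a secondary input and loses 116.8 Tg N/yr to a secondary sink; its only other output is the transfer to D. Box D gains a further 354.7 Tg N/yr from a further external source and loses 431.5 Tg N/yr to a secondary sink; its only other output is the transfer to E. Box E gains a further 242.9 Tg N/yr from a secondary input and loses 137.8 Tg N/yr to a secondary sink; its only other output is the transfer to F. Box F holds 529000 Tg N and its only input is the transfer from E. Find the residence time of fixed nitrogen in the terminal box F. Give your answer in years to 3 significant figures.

Box A: F(A→B) = (67.93 + 890.8) − 260.0 = 698.73 Tg N/yr.
Box B: F(B→C) = (698.73 + 340.2) − 452.8 = 586.13 Tg N/yr.
Box C: F(C→D) = (586.13 + 95.21) − 116.8 = 564.54 Tg N/yr.
Box D: F(D→E) = (564.54 + 354.7) − 431.5 = 487.74 Tg N/yr.
Box E: F(E→F) = (487.74 + 242.9) − 137.8 = 592.84 Tg N/yr.
Box F throughput = its input = 592.84 Tg N/yr; τ = 529000 / 592.84 = 892.3 yr.

892 yr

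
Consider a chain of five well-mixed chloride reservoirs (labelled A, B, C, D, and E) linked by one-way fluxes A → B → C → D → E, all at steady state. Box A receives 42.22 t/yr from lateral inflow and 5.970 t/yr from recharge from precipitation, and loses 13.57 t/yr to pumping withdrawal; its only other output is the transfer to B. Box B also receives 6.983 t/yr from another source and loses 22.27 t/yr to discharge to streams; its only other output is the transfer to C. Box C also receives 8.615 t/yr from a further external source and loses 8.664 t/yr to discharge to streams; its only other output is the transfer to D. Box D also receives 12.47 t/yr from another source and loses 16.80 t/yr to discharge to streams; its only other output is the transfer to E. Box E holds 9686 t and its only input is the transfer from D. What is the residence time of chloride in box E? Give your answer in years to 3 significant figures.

Box A: F(A→B) = (42.22 + 5.970) − 13.57 = 34.620 t/yr.
Box B: F(B→C) = (34.620 + 6.983) − 22.27 = 19.333 t/yr.
Box C: F(C→D) = (19.333 + 8.615) − 8.664 = 19.284 t/yr.
Box D: F(D→E) = (19.284 + 12.47) − 16.80 = 14.954 t/yr.
Box E throughput = its input = 14.954 t/yr; τ = 9686 / 14.954 = 647.7 yr.

648 yr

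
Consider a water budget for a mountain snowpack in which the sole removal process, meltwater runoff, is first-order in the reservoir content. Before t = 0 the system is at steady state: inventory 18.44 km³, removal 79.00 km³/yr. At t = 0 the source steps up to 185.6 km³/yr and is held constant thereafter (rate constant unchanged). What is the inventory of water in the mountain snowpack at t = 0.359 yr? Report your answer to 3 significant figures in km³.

38.0 km³

The sink rate constant is k = F₀/M₀ = 79.00/18.44 = 4.284 yr⁻¹.
Solving dM/dt = F₁ − kM with M(0) = M₀ gives M(t) = F₁/k + (M₀ − F₁/k)·e^(−kt).
F₁/k = 185.6/4.284 = 43.322 km³; kt = 4.284 × 0.359 = 1.538, e^(−kt) = 0.2148.
M(0.359) = 43.322 + (18.44 − 43.322) × 0.2148 = 43.322 − 5.345 = 37.977 km³.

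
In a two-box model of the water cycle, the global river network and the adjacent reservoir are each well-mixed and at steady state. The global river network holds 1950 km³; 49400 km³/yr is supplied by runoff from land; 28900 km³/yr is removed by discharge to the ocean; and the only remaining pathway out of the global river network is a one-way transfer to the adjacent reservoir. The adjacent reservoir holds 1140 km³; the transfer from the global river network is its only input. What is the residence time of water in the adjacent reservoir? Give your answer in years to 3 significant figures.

0.0556 yr

Balance the global river network: ΣF_in = 49400 km³/yr.
Transfer to the adjacent reservoir = ΣF_in − (28900) = 20500 km³/yr.
At steady state the output of the adjacent reservoir equals its input, 20500 km³/yr.
τ = M / F = 1140 / 20500 = 0.05561 yr.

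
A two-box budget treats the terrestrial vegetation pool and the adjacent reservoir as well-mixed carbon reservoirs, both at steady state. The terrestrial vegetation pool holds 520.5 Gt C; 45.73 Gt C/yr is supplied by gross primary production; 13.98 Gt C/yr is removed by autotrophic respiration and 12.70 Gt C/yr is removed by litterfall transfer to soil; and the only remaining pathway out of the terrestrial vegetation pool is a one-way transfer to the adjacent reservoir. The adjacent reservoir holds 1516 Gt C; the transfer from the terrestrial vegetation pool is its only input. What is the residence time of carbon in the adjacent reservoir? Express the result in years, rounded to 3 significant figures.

79.6 yr

Balance the terrestrial vegetation pool: ΣF_in = 45.730 Gt C/yr.
Transfer to the adjacent reservoir = ΣF_in − (13.98 + 12.70) = 19.050 Gt C/yr.
At steady state the output of the adjacent reservoir equals its input, 19.050 Gt C/yr.
τ = M / F = 1516 / 19.050 = 79.58 yr.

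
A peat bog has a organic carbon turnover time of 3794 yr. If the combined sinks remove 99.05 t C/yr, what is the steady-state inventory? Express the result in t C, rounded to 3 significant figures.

376000 t C

τ = M/F ⇒ M = τ × F = 3794 × 99.05 = 375800 t C.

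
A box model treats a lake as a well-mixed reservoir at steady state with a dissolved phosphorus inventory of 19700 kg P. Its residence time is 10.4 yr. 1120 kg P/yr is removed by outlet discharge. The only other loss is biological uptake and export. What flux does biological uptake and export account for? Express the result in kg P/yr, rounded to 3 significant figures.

774 kg P/yr

Total removal F = M/τ = 19700 / 10.4 = 1894 kg P/yr.
Biological uptake and export = F − (1120) = 1894 − 1120 = 774.2 kg P/yr.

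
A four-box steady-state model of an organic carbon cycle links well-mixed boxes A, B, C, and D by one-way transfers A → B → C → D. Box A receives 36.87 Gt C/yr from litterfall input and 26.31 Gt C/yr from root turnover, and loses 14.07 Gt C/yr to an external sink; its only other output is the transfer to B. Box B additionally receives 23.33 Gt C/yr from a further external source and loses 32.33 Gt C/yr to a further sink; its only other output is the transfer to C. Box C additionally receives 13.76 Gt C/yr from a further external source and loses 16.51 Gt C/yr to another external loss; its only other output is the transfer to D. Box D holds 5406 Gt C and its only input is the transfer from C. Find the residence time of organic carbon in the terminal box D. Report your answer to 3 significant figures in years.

Box A: F(A→B) = (36.87 + 26.31) − 14.07 = 49.110 Gt C/yr.
Box B: F(B→C) = (49.110 + 23.33) − 32.33 = 40.110 Gt C/yr.
Box C: F(C→D) = (40.110 + 13.76) − 16.51 = 37.360 Gt C/yr.
Box D throughput = its input = 37.360 Gt C/yr; τ = 5406 / 37.360 = 144.7 yr.

145 yr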